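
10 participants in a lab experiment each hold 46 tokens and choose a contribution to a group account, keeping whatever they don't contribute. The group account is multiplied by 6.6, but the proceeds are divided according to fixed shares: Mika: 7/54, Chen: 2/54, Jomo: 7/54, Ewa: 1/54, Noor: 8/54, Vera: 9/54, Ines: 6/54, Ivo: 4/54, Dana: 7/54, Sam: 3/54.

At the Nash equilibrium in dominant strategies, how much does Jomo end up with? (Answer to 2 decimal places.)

85.36 tokens

Player j's private return per contributed unit is 6.6 × (j's share). Contributing is weakly dominant for j when that share is at least 1/6.6 = 0.1515, and contributing 0 is dominant otherwise.
The only share above 0.1515 is Vera's 9/54, contributing 46; the remaining 9 contribute 0. Total contributed: 46.
Jomo keeps 46 and receives 6.6 × 46 × 7/54 = 39.36 from the group account, for a payoff of 85.36.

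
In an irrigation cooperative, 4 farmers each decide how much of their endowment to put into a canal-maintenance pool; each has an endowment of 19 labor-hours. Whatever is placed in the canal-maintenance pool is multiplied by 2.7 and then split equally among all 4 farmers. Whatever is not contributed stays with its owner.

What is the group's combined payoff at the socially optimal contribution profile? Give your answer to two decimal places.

205.20 labor-hours

Each contributed unit returns 2.700 to the group as a whole (0.6750 to each of 4 players), which exceeds 1, so the social optimum is full contribution: group total = 2.700 × 76 = 205.20.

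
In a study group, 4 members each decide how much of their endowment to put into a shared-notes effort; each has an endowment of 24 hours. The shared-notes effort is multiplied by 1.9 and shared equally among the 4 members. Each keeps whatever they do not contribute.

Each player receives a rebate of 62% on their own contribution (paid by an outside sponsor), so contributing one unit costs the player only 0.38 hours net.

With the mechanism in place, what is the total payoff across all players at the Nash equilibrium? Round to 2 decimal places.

With the mechanism, a contributed unit returns (1.9/4) / 0.38 = 1.2500 per unit of net cost to the contributor — now above 1 — so contributing fully is weakly dominant for every player.
At the Nash equilibrium everyone contributes 24. Group total payoff = 4 × (24 × 0.62 + 1.9 × 24) = 241.92.

241.92 hours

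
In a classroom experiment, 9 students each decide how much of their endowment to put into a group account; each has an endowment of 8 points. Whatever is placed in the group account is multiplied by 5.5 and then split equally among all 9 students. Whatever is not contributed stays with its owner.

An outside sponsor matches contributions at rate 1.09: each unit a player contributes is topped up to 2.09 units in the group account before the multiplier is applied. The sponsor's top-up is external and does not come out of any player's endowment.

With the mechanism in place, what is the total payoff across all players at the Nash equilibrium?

Under the mechanism each unit contributed yields 5.5 × 2.09 / 9 = 1.2772 back to its contributor per unit of net cost, which exceeds 1, making full contribution the dominant choice for everyone.
At the Nash equilibrium everyone contributes 8. Group total payoff = 5.5 × 2.09 × 72 = 827.64.

827.64 points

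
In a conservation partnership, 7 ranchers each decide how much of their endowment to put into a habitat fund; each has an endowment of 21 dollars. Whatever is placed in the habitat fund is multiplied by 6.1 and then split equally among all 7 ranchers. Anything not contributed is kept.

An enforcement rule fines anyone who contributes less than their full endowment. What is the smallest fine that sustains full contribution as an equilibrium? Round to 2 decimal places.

2.70 dollars

Given the others contribute fully, the best deviation is to contribute 0 (any partial contribution still incurs the fine and gives up units whose private return 0.8714 is below 1).
Deviating from 21 to 0 saves 21 dollars but forfeits the deviator's share of the drop in the habitat fund: 6.1/7 × 21 = 18.30.
So the deviation gain is 21 − 18.30 = 2.70, and the fine must be at least 2.70 dollars to wipe it out.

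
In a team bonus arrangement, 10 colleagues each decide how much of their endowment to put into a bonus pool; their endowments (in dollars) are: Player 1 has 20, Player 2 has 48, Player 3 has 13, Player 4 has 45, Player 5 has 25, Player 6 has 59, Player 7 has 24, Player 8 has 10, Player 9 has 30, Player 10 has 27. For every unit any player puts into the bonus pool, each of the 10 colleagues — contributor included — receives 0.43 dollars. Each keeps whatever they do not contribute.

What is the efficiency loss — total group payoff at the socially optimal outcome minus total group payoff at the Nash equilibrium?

The private return per contributed unit is 0.43 < 1 for everyone, so the Nash equilibrium is zero contribution and the group total is Σ E_j = 20 + 48 + 13 + 45 + 25 + 59 + 24 + 10 + 30 + 27 = 301.
Each contributed unit returns 4.300 to the group, so the social optimum is full contribution by everyone: group total = 4.300 × 301 = 1294.30.
Efficiency loss = (4.300 − 1) × 301 = 993.30.

993.30 dollars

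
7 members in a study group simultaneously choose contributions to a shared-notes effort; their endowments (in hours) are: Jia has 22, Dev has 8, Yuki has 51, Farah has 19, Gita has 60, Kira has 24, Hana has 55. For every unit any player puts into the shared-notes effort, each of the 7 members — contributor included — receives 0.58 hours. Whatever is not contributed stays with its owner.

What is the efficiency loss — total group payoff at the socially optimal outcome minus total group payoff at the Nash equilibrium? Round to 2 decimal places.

The private return per contributed unit is 0.58 < 1 for everyone, so the Nash equilibrium is zero contribution and the group total is Σ E_j = 22 + 8 + 51 + 19 + 60 + 24 + 55 = 239.
Each contributed unit returns 4.060 to the group, so the social optimum is full contribution by everyone: group total = 4.060 × 239 = 970.34.
Efficiency loss = (4.060 − 1) × 239 = 731.34.

731.34 hours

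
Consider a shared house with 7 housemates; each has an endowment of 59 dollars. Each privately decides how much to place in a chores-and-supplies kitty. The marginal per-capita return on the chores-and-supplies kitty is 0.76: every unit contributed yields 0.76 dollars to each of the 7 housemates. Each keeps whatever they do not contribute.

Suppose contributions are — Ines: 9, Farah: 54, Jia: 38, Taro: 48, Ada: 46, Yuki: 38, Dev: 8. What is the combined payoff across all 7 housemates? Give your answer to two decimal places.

Total contributed: 9 + 54 + 38 + 48 + 46 + 38 + 8 = 241; total kept: 7 × 59 − 241 = 172.
The chores-and-supplies kitty pays out 0.76 × 7 × 241 = 1282.12 in aggregate.
Group total = 172 + 1282.12 = 1454.12.

1454.12 dollars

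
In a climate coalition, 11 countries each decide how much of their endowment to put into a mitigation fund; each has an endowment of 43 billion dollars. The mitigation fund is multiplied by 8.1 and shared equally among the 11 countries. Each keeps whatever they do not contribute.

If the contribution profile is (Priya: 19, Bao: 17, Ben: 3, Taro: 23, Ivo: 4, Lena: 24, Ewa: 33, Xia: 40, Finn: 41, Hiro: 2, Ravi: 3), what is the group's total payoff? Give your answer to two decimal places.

1956.90 billion dollars

Total contributed: 19 + 17 + 3 + 23 + 4 + 24 + 33 + 40 + 41 + 2 + 3 = 209; total kept: 11 × 43 − 209 = 264.
The mitigation fund pays out 8.1 × 209 = 1692.90 in aggregate.
Group total = 264 + 1692.90 = 1956.90.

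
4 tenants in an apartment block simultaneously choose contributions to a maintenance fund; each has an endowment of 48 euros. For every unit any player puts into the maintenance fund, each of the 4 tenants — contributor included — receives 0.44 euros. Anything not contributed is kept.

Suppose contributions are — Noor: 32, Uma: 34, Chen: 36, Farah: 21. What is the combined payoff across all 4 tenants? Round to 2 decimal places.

Total contributed: 32 + 34 + 36 + 21 = 123; total kept: 4 × 48 − 123 = 69.
The maintenance fund pays out 0.44 × 4 × 123 = 216.48 in aggregate.
Group total = 69 + 216.48 = 285.48.

285.48 euros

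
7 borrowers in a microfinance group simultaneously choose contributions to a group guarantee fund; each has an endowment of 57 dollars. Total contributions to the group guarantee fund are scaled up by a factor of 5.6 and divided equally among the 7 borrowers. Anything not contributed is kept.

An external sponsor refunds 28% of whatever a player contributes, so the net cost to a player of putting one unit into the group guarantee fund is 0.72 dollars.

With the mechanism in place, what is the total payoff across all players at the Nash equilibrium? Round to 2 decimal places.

The effective private return per unit is now (5.6/7) / 0.72 = 1.1111 > 1, so every player's dominant strategy flips to full contribution.
At the Nash equilibrium everyone contributes 57. Group total payoff = 7 × (57 × 0.28 + 5.6 × 57) = 2346.12.

2346.12 dollars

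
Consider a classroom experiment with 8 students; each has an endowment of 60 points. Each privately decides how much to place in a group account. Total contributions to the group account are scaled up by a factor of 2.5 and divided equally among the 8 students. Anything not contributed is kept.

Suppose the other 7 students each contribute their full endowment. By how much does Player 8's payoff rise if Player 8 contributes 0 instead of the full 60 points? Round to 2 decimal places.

41.25 points

Switching from a contribution of 60 to 0 lets Player 8 keep an extra 60 points, but lowers the group account by 60, which costs Player 8 their own share of that drop: 2.5/8 × 60 = 18.75.
Net gain = 60 − 18.75 = 41.25. The private return per contributed unit (0.3125) is below 1, so free-riding is indeed the best response regardless of what the others do.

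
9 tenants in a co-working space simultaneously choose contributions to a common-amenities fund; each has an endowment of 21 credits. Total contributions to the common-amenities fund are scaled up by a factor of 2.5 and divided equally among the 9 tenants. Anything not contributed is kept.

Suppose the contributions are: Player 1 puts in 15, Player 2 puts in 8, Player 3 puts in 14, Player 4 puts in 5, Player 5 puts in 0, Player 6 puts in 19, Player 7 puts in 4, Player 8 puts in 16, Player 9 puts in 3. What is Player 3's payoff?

30.33 credits

Total contributed: 15 + 8 + 14 + 5 + 0 + 19 + 4 + 16 + 3 = 84.
Each receives 2.5 × 84 / 9 = 23.33 from the common-amenities fund.
Player 3 keeps 21 − 14 = 7, so Player 3's payoff is 7 + 23.33 = 30.33.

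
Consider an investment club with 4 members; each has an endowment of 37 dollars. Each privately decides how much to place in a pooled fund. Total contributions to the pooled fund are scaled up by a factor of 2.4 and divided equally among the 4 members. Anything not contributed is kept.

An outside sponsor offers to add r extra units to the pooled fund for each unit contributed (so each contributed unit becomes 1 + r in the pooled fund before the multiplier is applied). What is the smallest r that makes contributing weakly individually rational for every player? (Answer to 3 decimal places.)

With matching at rate r, one contributed unit becomes (1 + r) in the pooled fund and returns 2.4 × (1 + r) / 4 to the contributor.
Setting this equal to 1: 1 + r = 4/2.4 = 1.6667.
So the minimum matching rate is r = 1.6667 − 1 = 0.667.

0.667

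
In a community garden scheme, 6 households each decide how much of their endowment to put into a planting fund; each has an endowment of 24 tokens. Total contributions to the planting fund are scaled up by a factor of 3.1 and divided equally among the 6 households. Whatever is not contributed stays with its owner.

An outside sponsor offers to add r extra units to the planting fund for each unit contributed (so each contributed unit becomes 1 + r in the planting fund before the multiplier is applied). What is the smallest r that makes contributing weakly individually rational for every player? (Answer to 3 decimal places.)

With matching at rate r, one contributed unit becomes (1 + r) in the planting fund and returns 3.1 × (1 + r) / 6 to the contributor.
Setting this equal to 1: 1 + r = 6/3.1 = 1.9355.
So the minimum matching rate is r = 1.9355 − 1 = 0.935.

0.935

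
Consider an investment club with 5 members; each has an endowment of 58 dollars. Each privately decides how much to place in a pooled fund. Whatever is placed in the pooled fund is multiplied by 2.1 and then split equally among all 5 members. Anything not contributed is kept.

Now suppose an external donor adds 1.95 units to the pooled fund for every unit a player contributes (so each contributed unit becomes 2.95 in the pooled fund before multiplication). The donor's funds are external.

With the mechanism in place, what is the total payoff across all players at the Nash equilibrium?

Under the mechanism each unit contributed yields 2.1 × 2.95 / 5 = 1.2390 back to its contributor per unit of net cost, which exceeds 1, making full contribution the dominant choice for everyone.
At the Nash equilibrium everyone contributes 58. Group total payoff = 2.1 × 2.95 × 290 = 1796.55.

1796.55 dollars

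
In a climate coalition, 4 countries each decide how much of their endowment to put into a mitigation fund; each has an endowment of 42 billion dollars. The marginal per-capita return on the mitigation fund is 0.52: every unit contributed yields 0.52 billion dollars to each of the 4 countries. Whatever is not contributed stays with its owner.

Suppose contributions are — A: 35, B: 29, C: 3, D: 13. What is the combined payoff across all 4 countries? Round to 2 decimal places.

254.40 billion dollars

Total contributed: 35 + 29 + 3 + 13 = 80; total kept: 4 × 42 − 80 = 88.
The mitigation fund pays out 0.52 × 4 × 80 = 166.40 in aggregate.
Group total = 88 + 166.40 = 254.40.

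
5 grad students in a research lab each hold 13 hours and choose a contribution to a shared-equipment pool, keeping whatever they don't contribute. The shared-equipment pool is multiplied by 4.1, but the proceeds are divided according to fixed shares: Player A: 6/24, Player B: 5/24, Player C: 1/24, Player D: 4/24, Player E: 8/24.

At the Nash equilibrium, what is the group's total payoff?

A player with share s gets back 4.1·s per unit contributed, so full contribution is dominant for anyone with s > 1/4.1 = 0.2439 and zero contribution is dominant for anyone below.
Player A and Player E are above the threshold, contributing 13 each; the remaining 3 contribute 0. Total contributed: 26.
The shared-equipment pool pays out 4.1 × 26 = 106.60 in total (split across the unequal shares, but the aggregate is all that matters for the group sum).
The 3 free-riders keep 13 each, adding 39. Group total = 39 + 106.60 = 145.60.

145.60 hours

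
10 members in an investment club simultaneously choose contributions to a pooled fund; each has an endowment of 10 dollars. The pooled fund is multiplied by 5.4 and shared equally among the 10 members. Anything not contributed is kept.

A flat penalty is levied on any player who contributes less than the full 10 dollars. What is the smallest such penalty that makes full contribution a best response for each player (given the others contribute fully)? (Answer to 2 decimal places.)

4.60 dollars

Given the others contribute fully, the best deviation is to contribute 0 (any partial contribution still incurs the fine and gives up units whose private return 0.5400 is below 1).
Deviating from 10 to 0 saves 10 dollars but forfeits the deviator's share of the drop in the pooled fund: 5.4/10 × 10 = 5.40.
So the deviation gain is 10 − 5.40 = 4.60, and the fine must be at least 4.60 dollars to wipe it out.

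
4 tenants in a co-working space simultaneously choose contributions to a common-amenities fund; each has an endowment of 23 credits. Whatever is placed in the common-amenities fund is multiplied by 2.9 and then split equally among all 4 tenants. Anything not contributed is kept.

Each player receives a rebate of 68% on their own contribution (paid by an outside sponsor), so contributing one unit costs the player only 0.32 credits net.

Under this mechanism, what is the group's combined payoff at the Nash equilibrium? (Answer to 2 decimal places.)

329.36 credits

The effective private return per unit is now (2.9/4) / 0.32 = 2.2656 > 1, so every player's dominant strategy flips to full contribution.
At the Nash equilibrium everyone contributes 23. Group total payoff = 4 × (23 × 0.68 + 2.9 × 23) = 329.36.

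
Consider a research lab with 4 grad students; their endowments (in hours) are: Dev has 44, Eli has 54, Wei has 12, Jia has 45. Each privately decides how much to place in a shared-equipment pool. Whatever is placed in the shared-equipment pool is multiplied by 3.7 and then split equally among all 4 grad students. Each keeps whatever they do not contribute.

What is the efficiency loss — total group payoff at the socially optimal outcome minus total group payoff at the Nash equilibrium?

The private return per contributed unit is 3.7/4 = 0.9250 < 1 for every player regardless of endowment, so the Nash equilibrium is zero contribution and the group total is Σ E_j = 44 + 54 + 12 + 45 = 155.
Each contributed unit returns 3.700 to the group, so the social optimum is full contribution by everyone: group total = 3.700 × 155 = 573.50.
Efficiency loss = (3.700 − 1) × 155 = 418.50.

418.50 hours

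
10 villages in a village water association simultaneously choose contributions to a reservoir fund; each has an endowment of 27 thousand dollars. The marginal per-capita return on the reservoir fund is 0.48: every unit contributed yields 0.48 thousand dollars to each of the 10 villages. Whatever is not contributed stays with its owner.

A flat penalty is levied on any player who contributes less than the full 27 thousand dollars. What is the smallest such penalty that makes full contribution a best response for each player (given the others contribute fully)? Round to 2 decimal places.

Given the others contribute fully, the best deviation is to contribute 0 (any partial contribution still incurs the fine and gives up units whose private return 0.48 is below 1).
Deviating from 27 to 0 saves 27 thousand dollars but forfeits the deviator's share of the drop in the reservoir fund: 0.48 × 27 = 12.96.
So the deviation gain is 27 − 12.96 = 14.04, and the fine must be at least 14.04 thousand dollars to wipe it out.

14.04 thousand dollars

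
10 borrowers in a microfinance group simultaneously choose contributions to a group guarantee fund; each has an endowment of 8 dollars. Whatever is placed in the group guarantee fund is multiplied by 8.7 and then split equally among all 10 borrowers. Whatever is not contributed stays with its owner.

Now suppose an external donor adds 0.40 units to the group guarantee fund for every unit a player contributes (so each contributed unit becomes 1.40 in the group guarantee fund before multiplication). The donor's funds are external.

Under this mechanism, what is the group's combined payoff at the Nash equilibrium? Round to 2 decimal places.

Under the mechanism each unit contributed yields 8.7 × 1.40 / 10 = 1.2180 back to its contributor per unit of net cost, which exceeds 1, making full contribution the dominant choice for everyone.
So the Nash equilibrium is full contribution by all 10; the group earns 8.7 × 1.40 × 80 = 974.40.

974.40 dollars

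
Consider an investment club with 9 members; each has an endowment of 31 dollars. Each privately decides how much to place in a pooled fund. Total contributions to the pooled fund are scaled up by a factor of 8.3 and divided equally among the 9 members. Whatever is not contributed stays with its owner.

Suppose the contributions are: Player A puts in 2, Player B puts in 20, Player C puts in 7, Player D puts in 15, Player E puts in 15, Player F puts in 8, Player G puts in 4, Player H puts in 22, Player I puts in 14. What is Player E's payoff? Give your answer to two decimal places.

Total contributed: 2 + 20 + 7 + 15 + 15 + 8 + 4 + 22 + 14 = 107.
Each receives 8.3 × 107 / 9 = 98.68 from the pooled fund.
Player E keeps 31 − 15 = 16, so Player E's payoff is 16 + 98.68 = 114.68.

114.68 dollars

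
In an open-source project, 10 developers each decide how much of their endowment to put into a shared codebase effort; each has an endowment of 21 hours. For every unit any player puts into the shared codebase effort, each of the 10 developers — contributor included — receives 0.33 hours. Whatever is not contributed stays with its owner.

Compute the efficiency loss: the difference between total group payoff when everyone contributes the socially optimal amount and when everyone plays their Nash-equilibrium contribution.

The private return per contributed unit is 0.33 < 1, so contributing 0 is dominant for every player. At the Nash equilibrium everyone keeps their 21, and the group total is 10 × 21 = 210.
Each contributed unit returns 3.300 to the group as a whole (0.33 to each of 10 players), which exceeds 1, so the social optimum is full contribution: group total = 3.300 × 210 = 693.00.
Efficiency loss = 693.00 − 210 = 483.00.

483.00 hours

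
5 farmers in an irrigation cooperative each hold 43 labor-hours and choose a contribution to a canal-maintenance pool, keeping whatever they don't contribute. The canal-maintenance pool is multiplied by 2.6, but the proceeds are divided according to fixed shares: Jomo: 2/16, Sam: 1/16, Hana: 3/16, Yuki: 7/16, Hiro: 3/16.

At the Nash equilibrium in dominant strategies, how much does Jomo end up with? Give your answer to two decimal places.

Each unit j contributes comes back to j as 2.6 × (j's share), so j prefers to contribute only if that share exceeds 1/2.6 = 0.3846; otherwise keeping the unit dominates.
Only Yuki (7/16) clears that bar, contributing 43; the remaining 4 contribute 0. Total contributed: 43.
Jomo keeps 43 and receives 2.6 × 43 × 2/16 = 13.98 from the canal-maintenance pool, for a payoff of 56.98.

56.98 labor-hours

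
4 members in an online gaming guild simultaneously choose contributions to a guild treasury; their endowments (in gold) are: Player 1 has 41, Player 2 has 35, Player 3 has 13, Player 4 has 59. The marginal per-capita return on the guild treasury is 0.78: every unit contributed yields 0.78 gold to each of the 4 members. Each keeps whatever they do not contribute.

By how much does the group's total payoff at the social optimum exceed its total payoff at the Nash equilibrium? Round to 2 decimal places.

The private return per contributed unit is 0.78 < 1 for everyone, so the Nash equilibrium is zero contribution and the group total is Σ E_j = 41 + 35 + 13 + 59 = 148.
Each contributed unit returns 3.120 to the group, so the social optimum is full contribution by everyone: group total = 3.120 × 148 = 461.76.
Efficiency loss = (3.120 − 1) × 148 = 313.76.

313.76 gold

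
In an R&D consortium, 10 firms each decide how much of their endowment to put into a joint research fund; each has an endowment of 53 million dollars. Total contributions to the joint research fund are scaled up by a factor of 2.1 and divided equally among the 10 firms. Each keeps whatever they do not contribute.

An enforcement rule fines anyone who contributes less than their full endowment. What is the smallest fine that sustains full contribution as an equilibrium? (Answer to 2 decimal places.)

Given the others contribute fully, the best deviation is to contribute 0 (any partial contribution still incurs the fine and gives up units whose private return 0.2100 is below 1).
Deviating from 53 to 0 saves 53 million dollars but forfeits the deviator's share of the drop in the joint research fund: 2.1/10 × 53 = 11.13.
So the deviation gain is 53 − 11.13 = 41.87, and the fine must be at least 41.87 million dollars to wipe it out.

41.87 million dollars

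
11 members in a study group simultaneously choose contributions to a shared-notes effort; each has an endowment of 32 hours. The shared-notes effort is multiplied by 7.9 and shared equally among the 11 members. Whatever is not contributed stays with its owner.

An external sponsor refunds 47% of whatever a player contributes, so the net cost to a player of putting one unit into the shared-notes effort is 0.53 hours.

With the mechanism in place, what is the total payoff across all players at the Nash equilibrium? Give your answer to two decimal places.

2946.24 hours

Under the mechanism each unit contributed yields (7.9/11) / 0.53 = 1.3551 back to its contributor per unit of net cost, which exceeds 1, making full contribution the dominant choice for everyone.
So the Nash equilibrium is full contribution by all 11; the group earns 11 × (32 × 0.47 + 7.9 × 32) = 2946.24.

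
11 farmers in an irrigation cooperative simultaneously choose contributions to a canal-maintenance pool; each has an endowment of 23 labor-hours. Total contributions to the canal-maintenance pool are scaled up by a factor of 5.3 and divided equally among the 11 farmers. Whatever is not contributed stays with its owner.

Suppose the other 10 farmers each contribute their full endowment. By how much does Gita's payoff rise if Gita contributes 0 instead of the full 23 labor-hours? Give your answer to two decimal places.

11.92 labor-hours

Switching from a contribution of 23 to 0 lets Gita keep an extra 23 labor-hours, but lowers the canal-maintenance pool by 23, which costs Gita their own share of that drop: 5.3/11 × 23 = 11.08.
Net gain = 23 − 11.08 = 11.92. The private return per contributed unit (0.4818) is below 1, so free-riding is indeed the best response regardless of what the others do.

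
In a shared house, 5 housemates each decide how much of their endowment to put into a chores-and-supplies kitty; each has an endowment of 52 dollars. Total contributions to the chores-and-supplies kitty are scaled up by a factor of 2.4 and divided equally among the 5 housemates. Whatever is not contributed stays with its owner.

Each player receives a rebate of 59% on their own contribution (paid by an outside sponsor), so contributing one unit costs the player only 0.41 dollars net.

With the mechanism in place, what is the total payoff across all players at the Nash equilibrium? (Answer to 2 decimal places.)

The effective private return per unit is now (2.4/5) / 0.41 = 1.1707 > 1, so every player's dominant strategy flips to full contribution.
So the Nash equilibrium is full contribution by all 5; the group earns 5 × (52 × 0.59 + 2.4 × 52) = 777.40.

777.40 dollars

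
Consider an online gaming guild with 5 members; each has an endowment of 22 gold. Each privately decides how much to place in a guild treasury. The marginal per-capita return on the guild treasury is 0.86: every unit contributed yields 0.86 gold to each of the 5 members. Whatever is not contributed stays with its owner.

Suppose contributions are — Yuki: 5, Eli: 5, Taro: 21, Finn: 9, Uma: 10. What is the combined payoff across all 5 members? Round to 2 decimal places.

275.00 gold

Total contributed: 5 + 5 + 21 + 9 + 10 = 50; total kept: 5 × 22 − 50 = 60.
The guild treasury pays out 0.86 × 5 × 50 = 215.00 in aggregate.
Group total = 60 + 215.00 = 275.00.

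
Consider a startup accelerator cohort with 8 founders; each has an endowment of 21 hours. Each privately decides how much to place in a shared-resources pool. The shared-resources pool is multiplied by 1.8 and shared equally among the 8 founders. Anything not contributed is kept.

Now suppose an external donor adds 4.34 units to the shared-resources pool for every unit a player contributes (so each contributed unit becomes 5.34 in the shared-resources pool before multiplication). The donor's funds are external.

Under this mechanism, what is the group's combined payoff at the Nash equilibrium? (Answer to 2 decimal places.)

1614.82 hours

With the mechanism, a contributed unit returns 1.8 × 5.34 / 8 = 1.2015 per unit of net cost to the contributor — now above 1 — so contributing fully is weakly dominant for every player.
At the Nash equilibrium everyone contributes 21. Group total payoff = 1.8 × 5.34 × 168 = 1614.82.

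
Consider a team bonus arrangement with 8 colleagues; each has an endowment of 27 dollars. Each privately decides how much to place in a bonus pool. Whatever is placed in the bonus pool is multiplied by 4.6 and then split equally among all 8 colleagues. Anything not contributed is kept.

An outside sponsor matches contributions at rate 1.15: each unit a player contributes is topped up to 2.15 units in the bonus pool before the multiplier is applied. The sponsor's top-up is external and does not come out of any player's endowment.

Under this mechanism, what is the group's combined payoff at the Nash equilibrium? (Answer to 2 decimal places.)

With the mechanism, a contributed unit returns 4.6 × 2.15 / 8 = 1.2363 per unit of net cost to the contributor — now above 1 — so contributing fully is weakly dominant for every player.
So the Nash equilibrium is full contribution by all 8; the group earns 4.6 × 2.15 × 216 = 2136.24.

2136.24 dollars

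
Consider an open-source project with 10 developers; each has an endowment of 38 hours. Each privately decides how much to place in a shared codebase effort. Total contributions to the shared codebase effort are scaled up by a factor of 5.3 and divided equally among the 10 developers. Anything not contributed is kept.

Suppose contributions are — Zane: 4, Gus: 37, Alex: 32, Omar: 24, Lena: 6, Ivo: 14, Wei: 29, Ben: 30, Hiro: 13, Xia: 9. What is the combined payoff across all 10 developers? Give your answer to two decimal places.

Total contributed: 4 + 37 + 32 + 24 + 6 + 14 + 29 + 30 + 13 + 9 = 198; total kept: 10 × 38 − 198 = 182.
The shared codebase effort pays out 5.3 × 198 = 1049.40 in aggregate.
Group total = 182 + 1049.40 = 1231.40.

1231.40 hours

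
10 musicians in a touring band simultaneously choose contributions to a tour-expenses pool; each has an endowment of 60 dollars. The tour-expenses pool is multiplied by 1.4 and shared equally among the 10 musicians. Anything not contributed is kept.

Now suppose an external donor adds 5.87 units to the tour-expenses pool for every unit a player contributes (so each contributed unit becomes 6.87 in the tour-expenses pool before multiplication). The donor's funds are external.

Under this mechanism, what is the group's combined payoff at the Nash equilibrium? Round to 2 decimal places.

With the mechanism, a contributed unit returns 1.4 × 6.87 / 10 = 0.9618 per unit of net cost — still below 1 — so contributing 0 remains dominant for every player.
Everyone keeps their endowment and the group total is 10 × 60 = 600.

600.00 dollars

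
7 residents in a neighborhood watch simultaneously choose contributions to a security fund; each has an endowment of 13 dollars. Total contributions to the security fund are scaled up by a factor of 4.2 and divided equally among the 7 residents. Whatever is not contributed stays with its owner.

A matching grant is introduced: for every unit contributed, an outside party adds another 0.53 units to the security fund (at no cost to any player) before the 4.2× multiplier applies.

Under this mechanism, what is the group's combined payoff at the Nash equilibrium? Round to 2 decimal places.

91.00 dollars

The effective private return is 4.2 × 1.53 / 7 = 0.9180, which is still under 1, so the mechanism doesn't change anyone's dominant strategy: zero contribution.
At the Nash equilibrium no one contributes; group total payoff = 7 × 13 = 91.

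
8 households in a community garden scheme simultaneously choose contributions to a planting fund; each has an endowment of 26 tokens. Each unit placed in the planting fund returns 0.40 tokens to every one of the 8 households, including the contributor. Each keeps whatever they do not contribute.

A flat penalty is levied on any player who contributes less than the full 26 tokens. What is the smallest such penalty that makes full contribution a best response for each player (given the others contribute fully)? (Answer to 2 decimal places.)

15.60 tokens

Given the others contribute fully, the best deviation is to contribute 0 (any partial contribution still incurs the fine and gives up units whose private return 0.40 is below 1).
Deviating from 26 to 0 saves 26 tokens but forfeits the deviator's share of the drop in the planting fund: 0.40 × 26 = 10.40.
So the deviation gain is 26 − 10.40 = 15.60, and the fine must be at least 15.60 tokens to wipe it out.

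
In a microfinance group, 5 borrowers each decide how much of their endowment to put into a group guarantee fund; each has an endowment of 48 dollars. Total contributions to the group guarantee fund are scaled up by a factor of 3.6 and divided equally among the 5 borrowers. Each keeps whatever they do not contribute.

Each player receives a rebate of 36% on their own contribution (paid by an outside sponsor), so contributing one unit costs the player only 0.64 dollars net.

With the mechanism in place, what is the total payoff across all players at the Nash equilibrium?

950.40 dollars

Under the mechanism each unit contributed yields (3.6/5) / 0.64 = 1.1250 back to its contributor per unit of net cost, which exceeds 1, making full contribution the dominant choice for everyone.
At the Nash equilibrium everyone contributes 48. Group total payoff = 5 × (48 × 0.36 + 3.6 × 48) = 950.40.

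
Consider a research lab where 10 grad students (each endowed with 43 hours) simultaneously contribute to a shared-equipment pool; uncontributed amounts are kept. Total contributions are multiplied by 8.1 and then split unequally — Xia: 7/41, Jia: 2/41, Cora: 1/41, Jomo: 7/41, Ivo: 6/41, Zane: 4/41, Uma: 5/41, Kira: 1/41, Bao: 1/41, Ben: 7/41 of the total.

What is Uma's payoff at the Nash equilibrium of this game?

212.90 hours

A player with share s gets back 8.1·s per unit contributed, so full contribution is dominant for anyone with s > 1/8.1 = 0.1235 and zero contribution is dominant for anyone below.
Xia, Jomo, Ivo and Ben clear that bar, contributing 43 each; the remaining 6 contribute 0. Total contributed: 172.
Uma keeps 43 and receives 8.1 × 172 × 5/41 = 169.90 from the shared-equipment pool, for a payoff of 212.90.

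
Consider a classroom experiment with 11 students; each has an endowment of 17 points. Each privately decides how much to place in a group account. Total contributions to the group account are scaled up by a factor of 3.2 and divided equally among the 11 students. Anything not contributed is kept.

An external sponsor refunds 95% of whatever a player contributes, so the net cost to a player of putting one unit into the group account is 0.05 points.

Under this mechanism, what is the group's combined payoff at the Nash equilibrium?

The effective private return per unit is now (3.2/11) / 0.05 = 5.8182 > 1, so every player's dominant strategy flips to full contribution.
So the Nash equilibrium is full contribution by all 11; the group earns 11 × (17 × 0.95 + 3.2 × 17) = 776.05.

776.05 points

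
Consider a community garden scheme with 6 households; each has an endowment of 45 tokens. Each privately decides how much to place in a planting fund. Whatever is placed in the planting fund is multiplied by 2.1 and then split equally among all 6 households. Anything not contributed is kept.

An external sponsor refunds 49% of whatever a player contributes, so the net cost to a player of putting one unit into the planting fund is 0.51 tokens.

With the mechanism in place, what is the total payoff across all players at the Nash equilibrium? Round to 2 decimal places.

Even with the mechanism, each unit contributed returns only (2.1/6) / 0.51 = 0.6863 per unit of net cost, so contributing nothing is still dominant.
Everyone keeps their endowment and the group total is 6 × 45 = 270.

270.00 tokens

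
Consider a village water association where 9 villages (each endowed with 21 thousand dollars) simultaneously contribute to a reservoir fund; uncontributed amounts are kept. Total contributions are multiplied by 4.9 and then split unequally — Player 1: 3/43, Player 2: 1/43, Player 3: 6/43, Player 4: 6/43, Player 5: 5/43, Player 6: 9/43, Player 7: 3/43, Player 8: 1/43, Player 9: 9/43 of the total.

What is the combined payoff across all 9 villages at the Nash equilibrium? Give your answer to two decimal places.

A player with share s gets back 4.9·s per unit contributed, so full contribution is dominant for anyone with s > 1/4.9 = 0.2041 and zero contribution is dominant for anyone below.
The shares above 0.2041 belong to Player 6 and Player 9, contributing 21 each; the remaining 7 contribute 0. Total contributed: 42.
The reservoir fund pays out 4.9 × 42 = 205.80 in total (split across the unequal shares, but the aggregate is all that matters for the group sum).
The 7 free-riders keep 21 each, adding 147. Group total = 147 + 205.80 = 352.80.

352.80 thousand dollars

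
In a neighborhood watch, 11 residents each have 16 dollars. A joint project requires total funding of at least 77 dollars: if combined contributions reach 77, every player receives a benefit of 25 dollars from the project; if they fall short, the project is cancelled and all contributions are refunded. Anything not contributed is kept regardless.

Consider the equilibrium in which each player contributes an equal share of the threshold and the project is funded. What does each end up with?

34 dollars

Equal share of the threshold: 77/11 = 7.
At this profile no one gains by cutting their contribution: any cut drops the total below 77, the project is cancelled, contributions are refunded, and the deviator ends with 16, which is less than 16 − 7 + 25 = 34. Contributing more than 7 just wastes the excess. So contributing exactly 7 is a best response.
Each player's payoff: 16 − 7 + 25 = 34.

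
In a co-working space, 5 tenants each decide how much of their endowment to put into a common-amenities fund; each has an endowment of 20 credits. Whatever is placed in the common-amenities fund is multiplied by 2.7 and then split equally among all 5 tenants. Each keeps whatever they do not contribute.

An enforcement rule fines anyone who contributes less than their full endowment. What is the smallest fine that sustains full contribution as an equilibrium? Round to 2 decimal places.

9.20 credits

Given the others contribute fully, the best deviation is to contribute 0 (any partial contribution still incurs the fine and gives up units whose private return 0.5400 is below 1).
Deviating from 20 to 0 saves 20 credits but forfeits the deviator's share of the drop in the common-amenities fund: 2.7/5 × 20 = 10.80.
So the deviation gain is 20 − 10.80 = 9.20, and the fine must be at least 9.20 credits to wipe it out.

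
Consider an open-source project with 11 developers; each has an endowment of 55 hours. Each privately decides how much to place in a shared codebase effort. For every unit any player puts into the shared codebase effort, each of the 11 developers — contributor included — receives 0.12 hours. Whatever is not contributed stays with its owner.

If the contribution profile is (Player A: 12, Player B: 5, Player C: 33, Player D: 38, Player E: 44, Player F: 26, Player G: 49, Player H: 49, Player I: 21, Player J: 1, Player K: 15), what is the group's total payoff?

698.76 hours

Total contributed: 12 + 5 + 33 + 38 + 44 + 26 + 49 + 49 + 21 + 1 + 15 = 293; total kept: 11 × 55 − 293 = 312.
The shared codebase effort pays out 0.12 × 11 × 293 = 386.76 in aggregate.
Group total = 312 + 386.76 = 698.76.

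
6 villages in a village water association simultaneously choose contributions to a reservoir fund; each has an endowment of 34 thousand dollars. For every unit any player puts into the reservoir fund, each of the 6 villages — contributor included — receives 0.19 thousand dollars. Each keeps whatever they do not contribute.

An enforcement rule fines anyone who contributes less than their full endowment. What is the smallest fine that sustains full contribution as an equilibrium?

27.54 thousand dollars

Given the others contribute fully, the best deviation is to contribute 0 (any partial contribution still incurs the fine and gives up units whose private return 0.19 is below 1).
Deviating from 34 to 0 saves 34 thousand dollars but forfeits the deviator's share of the drop in the reservoir fund: 0.19 × 34 = 6.46.
So the deviation gain is 34 − 6.46 = 27.54, and the fine must be at least 27.54 thousand dollars to wipe it out.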